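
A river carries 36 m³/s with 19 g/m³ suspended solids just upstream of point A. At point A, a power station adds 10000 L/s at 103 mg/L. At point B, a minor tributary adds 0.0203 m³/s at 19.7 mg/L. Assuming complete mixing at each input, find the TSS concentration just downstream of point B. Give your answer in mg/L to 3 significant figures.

37.3 mg/L

10000 L/s = 10 m³/s.
After input A: C = (36·19 + 10·103) / 46 = 37.26 mg/L.
After input B: C = (46·37.26 + 0.0203·19.7) / 46.02 = 37.25 mg/L.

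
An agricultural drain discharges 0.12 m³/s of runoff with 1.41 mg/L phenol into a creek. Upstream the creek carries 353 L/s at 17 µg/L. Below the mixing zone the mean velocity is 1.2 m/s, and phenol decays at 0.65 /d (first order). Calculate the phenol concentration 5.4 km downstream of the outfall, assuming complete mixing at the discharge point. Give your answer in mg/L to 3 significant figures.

353 L/s = 0.353 m³/s.
17 µg/L = 0.017 mg/L.
After complete mixing, C₀ = (0.12·1.41 + 0.353·0.017) / 0.473 = 0.3704 mg/L.
Travel time t = 5400 m / 1.2 m/s = 4500 s = 0.05208 d.
C = 0.3704·exp(−0.65·0.05208) = 0.3704·0.9667 = 0.3581 mg/L.

0.358 mg/L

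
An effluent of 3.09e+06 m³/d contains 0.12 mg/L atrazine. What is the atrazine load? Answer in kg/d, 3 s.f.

371 kg/d

3.09e+06 m³/d = 35.76 m³/s.
Mass flux = Q·C = 35.76 m³/s × 0.12 g/m³ = 4.292 g/s.
= 4.292 g/s × 86.4 = 370.8 kg/d.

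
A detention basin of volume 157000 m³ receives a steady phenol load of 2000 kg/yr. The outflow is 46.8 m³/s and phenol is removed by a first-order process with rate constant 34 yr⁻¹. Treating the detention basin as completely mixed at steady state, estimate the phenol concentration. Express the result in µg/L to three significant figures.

1.35 µg/L

Outflow Q = 46.8 m³/s × 3.156e+07 s/yr = 1.477e+09 m³/yr.
Steady-state CSTR mass balance: W = Q·C + k·V·C, so C = W/(Q + kV).
Q + kV = 1.477e+09 + 34·157000 = 1.482e+09 m³/yr.
C = 2000/1.482e+09 = 1.349e-06 kg/m³ = 0.001349 mg/L = 1.349 µg/L.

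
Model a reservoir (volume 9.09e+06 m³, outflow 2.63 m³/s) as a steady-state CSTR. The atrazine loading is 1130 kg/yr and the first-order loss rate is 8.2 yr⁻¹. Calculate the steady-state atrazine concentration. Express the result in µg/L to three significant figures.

Outflow Q = 2.63 m³/s × 3.156e+07 s/yr = 8.3e+07 m³/yr.
Steady-state CSTR mass balance: W = Q·C + k·V·C, so C = W/(Q + kV).
Q + kV = 8.3e+07 + 8.2·9.09e+06 = 1.575e+08 m³/yr.
C = 1130/1.575e+08 = 7.173e-06 kg/m³ = 0.007173 mg/L = 7.173 µg/L.

7.17 µg/L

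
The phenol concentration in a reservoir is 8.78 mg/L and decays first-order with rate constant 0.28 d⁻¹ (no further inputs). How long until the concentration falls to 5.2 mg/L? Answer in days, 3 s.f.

1.87 d

t = ln(C₀/C)/k = ln(8.78/5.2)/0.28 = 0.5238/0.28 = 1.871 d.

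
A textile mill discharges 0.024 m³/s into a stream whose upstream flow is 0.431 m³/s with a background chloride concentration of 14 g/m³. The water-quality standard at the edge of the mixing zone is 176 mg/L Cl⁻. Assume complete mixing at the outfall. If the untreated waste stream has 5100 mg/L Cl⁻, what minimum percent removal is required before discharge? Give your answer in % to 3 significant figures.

Mass balance: 176·0.455 = 0.024·Cₑ + 0.431·14.
Cₑ = (80.08 − 6.034) / 0.024 = 3085 mg/L.
Required removal = 1 − 3085/5100 = 39.5 %.

39.5 %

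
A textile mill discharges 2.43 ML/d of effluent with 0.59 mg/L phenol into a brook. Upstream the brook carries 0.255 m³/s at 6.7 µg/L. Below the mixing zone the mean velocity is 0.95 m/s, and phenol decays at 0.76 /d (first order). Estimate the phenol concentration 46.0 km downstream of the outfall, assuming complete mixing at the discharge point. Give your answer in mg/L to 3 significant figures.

2.43 ML/d = 0.02813 m³/s.
6.7 µg/L = 0.0067 mg/L.
After complete mixing, C₀ = (0.02813·0.59 + 0.255·0.0067) / 0.2831 = 0.06464 mg/L.
Travel time t = 4.6e+04 m / 0.95 m/s = 4.842e+04 s = 0.5604 d.
C = 0.06464·exp(−0.76·0.5604) = 0.06464·0.6532 = 0.04222 mg/L.

0.0422 mg/L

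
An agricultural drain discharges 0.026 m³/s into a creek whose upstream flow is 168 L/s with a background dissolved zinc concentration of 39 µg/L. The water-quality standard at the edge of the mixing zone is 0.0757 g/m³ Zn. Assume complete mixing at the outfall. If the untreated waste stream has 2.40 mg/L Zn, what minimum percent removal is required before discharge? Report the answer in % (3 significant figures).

87.0 %

168 L/s = 0.168 m³/s.
39 µg/L = 0.039 mg/L.
Mass balance: 0.0757·0.194 = 0.026·Cₑ + 0.168·0.039.
Cₑ = (0.01469 − 0.006552) / 0.026 = 0.3128 mg/L.
Required removal = 1 − 0.3128/2.40 = 86.97 %.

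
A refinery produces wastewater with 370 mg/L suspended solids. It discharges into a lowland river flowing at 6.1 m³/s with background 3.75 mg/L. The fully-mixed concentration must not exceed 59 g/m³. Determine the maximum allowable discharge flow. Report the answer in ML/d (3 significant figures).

Mass balance at complete mixing: C_std·(Q_w + Q_r) = Q_w·C_e + Q_r·C_b.
Rearranging, Q_w = Q_r·(C_std − C_b)/(C_e − C_std) = 6.1·(59 − 3.75) / (370 − 59) = 1.084 m³/s.
= 93.63 ML/d.

93.6 ML/d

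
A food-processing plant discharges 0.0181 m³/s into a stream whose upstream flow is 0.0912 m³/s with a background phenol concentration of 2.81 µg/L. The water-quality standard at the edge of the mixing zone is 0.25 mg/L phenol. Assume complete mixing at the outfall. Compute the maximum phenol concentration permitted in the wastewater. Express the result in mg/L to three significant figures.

2.81 µg/L = 0.00281 mg/L.
Mass balance: 0.25·0.1093 = 0.0181·Cₑ + 0.0912·0.00281.
Cₑ = (0.02733 − 0.0002563) / 0.0181 = 1.496 mg/L.

1.50 mg/L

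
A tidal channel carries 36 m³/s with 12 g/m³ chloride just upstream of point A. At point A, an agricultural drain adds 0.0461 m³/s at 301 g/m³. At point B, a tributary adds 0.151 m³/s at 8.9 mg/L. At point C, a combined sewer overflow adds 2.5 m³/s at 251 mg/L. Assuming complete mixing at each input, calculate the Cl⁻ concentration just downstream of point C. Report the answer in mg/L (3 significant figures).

After input A: C = (36·12 + 0.0461·301) / 36.05 = 12.37 mg/L.
After input B: C = (36.05·12.37 + 0.151·8.9) / 36.2 = 12.36 mg/L.
After input C: C = (36.2·12.36 + 2.5·251) / 38.7 = 27.77 mg/L.

27.8 mg/L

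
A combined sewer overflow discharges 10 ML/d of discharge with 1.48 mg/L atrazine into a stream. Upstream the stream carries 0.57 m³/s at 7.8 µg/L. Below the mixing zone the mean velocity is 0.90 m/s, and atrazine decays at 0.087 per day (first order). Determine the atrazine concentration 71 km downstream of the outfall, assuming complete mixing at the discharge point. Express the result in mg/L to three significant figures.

0.237 mg/L

10 ML/d = 0.1157 m³/s.
7.8 µg/L = 0.0078 mg/L.
After complete mixing, C₀ = (0.1157·1.48 + 0.57·0.0078) / 0.6857 = 0.2563 mg/L.
Travel time t = 7.1e+04 m / 0.90 m/s = 7.889e+04 s = 0.9131 d.
C = 0.2563·exp(−0.087·0.9131) = 0.2563·0.9236 = 0.2367 mg/L.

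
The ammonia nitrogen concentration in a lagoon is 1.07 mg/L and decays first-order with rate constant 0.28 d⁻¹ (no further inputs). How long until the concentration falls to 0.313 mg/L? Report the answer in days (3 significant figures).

t = ln(C₀/C)/k = ln(1.07/0.313)/0.28 = 1.229/0.28 = 4.39 d.

4.39 d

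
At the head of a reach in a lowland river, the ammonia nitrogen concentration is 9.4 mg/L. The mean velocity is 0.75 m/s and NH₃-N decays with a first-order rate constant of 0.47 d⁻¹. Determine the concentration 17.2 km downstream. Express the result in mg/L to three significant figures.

8.30 mg/L

Travel time t = 17.2 km / 0.75 m/s = 1.72e+04/0.75 = 2.293e+04 s = 0.2654 d.
First-order decay: C = 9.4·exp(−0.47·0.2654) = 9.4·0.8827 = 8.298 mg/L.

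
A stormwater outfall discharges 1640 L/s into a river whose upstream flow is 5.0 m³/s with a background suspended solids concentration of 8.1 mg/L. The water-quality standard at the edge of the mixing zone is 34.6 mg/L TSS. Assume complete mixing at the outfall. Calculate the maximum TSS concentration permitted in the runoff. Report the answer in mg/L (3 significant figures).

115 mg/L

1640 L/s = 1.64 m³/s.
Mass balance: 34.6·6.64 = 1.64·Cₑ + 5·8.1.
Cₑ = (229.7 − 40.5) / 1.64 = 115.4 mg/L.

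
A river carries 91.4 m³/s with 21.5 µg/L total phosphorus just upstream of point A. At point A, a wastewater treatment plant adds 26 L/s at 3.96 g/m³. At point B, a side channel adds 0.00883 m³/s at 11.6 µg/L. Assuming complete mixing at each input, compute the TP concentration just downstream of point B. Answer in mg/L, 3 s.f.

0.0226 mg/L

21.5 µg/L = 0.0215 mg/L.
26 L/s = 0.026 m³/s.
After input A: C = (91.4·0.0215 + 0.026·3.96) / 91.43 = 0.02262 mg/L.
11.6 µg/L = 0.0116 mg/L.
After input B: C = (91.43·0.02262 + 0.00883·0.0116) / 91.43 = 0.02262 mg/L.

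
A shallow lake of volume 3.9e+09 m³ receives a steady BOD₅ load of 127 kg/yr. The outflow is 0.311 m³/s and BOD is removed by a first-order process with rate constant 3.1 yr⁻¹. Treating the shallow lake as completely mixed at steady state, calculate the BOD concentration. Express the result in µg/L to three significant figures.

0.0105 µg/L

Outflow Q = 0.311 m³/s × 3.156e+07 s/yr = 9.814e+06 m³/yr.
Steady-state CSTR mass balance: W = Q·C + k·V·C, so C = W/(Q + kV).
Q + kV = 9.814e+06 + 3.1·3.9e+09 = 1.21e+10 m³/yr.
C = 127/1.21e+10 = 1.05e-08 kg/m³ = 1.05e-05 mg/L = 0.0105 µg/L.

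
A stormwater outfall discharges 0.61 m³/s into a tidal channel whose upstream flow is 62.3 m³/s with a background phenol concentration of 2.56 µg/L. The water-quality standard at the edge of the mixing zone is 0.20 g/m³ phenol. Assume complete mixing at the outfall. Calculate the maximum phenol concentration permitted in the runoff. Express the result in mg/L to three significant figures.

20.4 mg/L

2.56 µg/L = 0.00256 mg/L.
Mass balance: 0.2·62.91 = 0.61·Cₑ + 62.3·0.00256.
Cₑ = (12.58 − 0.1595) / 0.61 = 20.36 mg/L.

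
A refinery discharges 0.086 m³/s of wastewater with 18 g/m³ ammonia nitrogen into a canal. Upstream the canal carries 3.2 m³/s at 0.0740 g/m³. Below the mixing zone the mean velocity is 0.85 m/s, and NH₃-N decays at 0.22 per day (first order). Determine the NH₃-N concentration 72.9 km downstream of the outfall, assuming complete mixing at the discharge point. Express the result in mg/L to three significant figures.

0.437 mg/L

After complete mixing, C₀ = (0.086·18 + 3.2·0.074) / 3.286 = 0.5432 mg/L.
Travel time t = 7.29e+04 m / 0.85 m/s = 8.576e+04 s = 0.9926 d.
C = 0.5432·exp(−0.22·0.9926) = 0.5432·0.8038 = 0.4366 mg/L.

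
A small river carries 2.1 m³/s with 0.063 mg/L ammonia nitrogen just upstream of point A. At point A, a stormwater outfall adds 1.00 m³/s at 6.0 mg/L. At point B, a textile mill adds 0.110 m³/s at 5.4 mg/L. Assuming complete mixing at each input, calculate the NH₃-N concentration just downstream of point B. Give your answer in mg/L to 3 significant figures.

2.10 mg/L

After input A: C = (2.1·0.063 + 1·6) / 3.1 = 1.978 mg/L.
After input B: C = (3.1·1.978 + 0.11·5.4) / 3.21 = 2.095 mg/L.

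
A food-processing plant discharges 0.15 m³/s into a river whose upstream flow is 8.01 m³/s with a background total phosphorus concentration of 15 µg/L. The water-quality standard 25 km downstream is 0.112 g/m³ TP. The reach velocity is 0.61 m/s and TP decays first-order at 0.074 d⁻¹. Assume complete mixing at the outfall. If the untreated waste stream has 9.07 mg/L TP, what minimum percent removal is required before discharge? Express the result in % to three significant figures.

39.3 %

15 µg/L = 0.015 mg/L.
Travel time to the compliance point: t = 2.5e+04/0.61 = 4.098e+04 s = 0.4743 d; decay factor exp(−0.074·0.4743) = 0.9655.
So the concentration just after mixing may be at most 0.112/0.9655 = 0.116 mg/L.
Mass balance: 0.116·8.16 = 0.15·Cₑ + 8.01·0.015.
Cₑ = (0.9466 − 0.1201) / 0.15 = 5.509 mg/L.
Required removal = 1 − 5.509/9.07 = 39.26 %.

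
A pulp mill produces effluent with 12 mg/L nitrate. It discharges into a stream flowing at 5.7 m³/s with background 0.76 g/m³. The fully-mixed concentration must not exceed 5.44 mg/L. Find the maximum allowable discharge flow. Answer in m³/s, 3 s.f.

Mass balance at complete mixing: C_std·(Q_w + Q_r) = Q_w·C_e + Q_r·C_b.
Rearranging, Q_w = Q_r·(C_std − C_b)/(C_e − C_std) = 5.7·(5.44 − 0.76) / (12 − 5.44) = 4.066 m³/s.

4.07 m³/s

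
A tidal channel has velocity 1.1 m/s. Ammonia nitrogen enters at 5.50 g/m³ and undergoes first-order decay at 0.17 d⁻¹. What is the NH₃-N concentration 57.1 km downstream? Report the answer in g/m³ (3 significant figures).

4.97 g/m³

Travel time t = 57.1 km / 1.1 m/s = 5.71e+04/1.1 = 5.191e+04 s = 0.6008 d.
First-order decay: C = 5.50·exp(−0.17·0.6008) = 5.50·0.9029 = 4.966 g/m³.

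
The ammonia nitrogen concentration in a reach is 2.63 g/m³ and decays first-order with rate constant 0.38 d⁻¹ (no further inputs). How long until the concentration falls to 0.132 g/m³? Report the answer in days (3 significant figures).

t = ln(C₀/C)/k = ln(2.63/0.132)/0.38 = 2.992/0.38 = 7.874 d.

7.87 d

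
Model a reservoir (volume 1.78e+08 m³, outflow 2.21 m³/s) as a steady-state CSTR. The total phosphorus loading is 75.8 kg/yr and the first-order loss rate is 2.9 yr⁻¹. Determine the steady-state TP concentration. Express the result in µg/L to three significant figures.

Outflow Q = 2.21 m³/s × 3.156e+07 s/yr = 6.974e+07 m³/yr.
Steady-state CSTR mass balance: W = Q·C + k·V·C, so C = W/(Q + kV).
Q + kV = 6.974e+07 + 2.9·1.78e+08 = 5.859e+08 m³/yr.
C = 75.8/5.859e+08 = 1.294e-07 kg/m³ = 0.0001294 mg/L = 0.1294 µg/L.

0.129 µg/L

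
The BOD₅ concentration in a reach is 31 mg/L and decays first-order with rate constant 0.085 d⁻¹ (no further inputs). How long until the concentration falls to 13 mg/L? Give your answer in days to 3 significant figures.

10.2 d

t = ln(C₀/C)/k = ln(31/13)/0.085 = 0.869/0.085 = 10.22 d.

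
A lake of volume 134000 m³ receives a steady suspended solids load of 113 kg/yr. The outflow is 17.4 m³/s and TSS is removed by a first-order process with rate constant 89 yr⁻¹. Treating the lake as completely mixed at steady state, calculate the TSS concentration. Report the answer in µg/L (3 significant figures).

0.201 µg/L

Outflow Q = 17.4 m³/s × 3.156e+07 s/yr = 5.491e+08 m³/yr.
Steady-state CSTR mass balance: W = Q·C + k·V·C, so C = W/(Q + kV).
Q + kV = 5.491e+08 + 89·134000 = 5.61e+08 m³/yr.
C = 113/5.61e+08 = 2.014e-07 kg/m³ = 0.0002014 mg/L = 0.2014 µg/L.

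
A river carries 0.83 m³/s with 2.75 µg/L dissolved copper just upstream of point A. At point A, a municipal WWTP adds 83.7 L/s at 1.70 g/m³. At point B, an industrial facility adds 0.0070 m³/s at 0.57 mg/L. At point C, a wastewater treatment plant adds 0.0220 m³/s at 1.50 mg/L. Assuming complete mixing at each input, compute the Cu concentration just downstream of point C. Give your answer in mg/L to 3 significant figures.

0.193 mg/L

2.75 µg/L = 0.00275 mg/L.
83.7 L/s = 0.0837 m³/s.
After input A: C = (0.83·0.00275 + 0.0837·1.7) / 0.9137 = 0.1582 mg/L.
After input B: C = (0.9137·0.1582 + 0.007·0.57) / 0.9207 = 0.1614 mg/L.
After input C: C = (0.9207·0.1614 + 0.022·1.5) / 0.9427 = 0.1926 mg/L.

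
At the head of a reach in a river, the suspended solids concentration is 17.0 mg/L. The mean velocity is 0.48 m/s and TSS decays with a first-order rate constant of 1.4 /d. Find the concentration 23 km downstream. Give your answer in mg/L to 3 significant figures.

7.82 mg/L

Travel time t = 23 km / 0.48 m/s = 2.3e+04/0.48 = 4.792e+04 s = 0.5546 d.
First-order decay: C = 17.0·exp(−1.4·0.5546) = 17.0·0.46 = 7.821 mg/L.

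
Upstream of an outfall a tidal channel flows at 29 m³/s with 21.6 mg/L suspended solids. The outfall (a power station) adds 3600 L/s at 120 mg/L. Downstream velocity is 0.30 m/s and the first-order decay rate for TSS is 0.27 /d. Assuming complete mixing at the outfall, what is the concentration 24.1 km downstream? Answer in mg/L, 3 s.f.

3600 L/s = 3.6 m³/s.
After complete mixing, C₀ = (3.6·120 + 29·21.6) / 32.6 = 32.47 mg/L.
Travel time t = 2.41e+04 m / 0.30 m/s = 8.033e+04 s = 0.9298 d.
C = 32.47·exp(−0.27·0.9298) = 32.47·0.778 = 25.26 mg/L.

25.3 mg/L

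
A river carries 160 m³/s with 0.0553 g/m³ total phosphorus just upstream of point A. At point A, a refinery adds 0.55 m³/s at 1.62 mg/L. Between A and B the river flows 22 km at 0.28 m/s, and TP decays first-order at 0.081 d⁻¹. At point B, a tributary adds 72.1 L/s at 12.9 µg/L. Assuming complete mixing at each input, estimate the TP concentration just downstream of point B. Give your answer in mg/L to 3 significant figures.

After input A: C = (160·0.0553 + 0.55·1.62) / 160.6 = 0.06066 mg/L.
Over the 22 km reach to input B (t = 7.857e+04 s = 0.9094 d), decay gives C = 0.06066·exp(−0.081·0.9094) = 0.05635 mg/L.
72.1 L/s = 0.0721 m³/s.
12.9 µg/L = 0.0129 mg/L.
After input B: C = (160.6·0.05635 + 0.0721·0.0129) / 160.6 = 0.05633 mg/L.

0.0563 mg/L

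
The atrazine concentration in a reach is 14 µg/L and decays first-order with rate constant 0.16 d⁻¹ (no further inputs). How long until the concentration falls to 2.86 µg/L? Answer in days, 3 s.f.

t = ln(C₀/C)/k = ln(14/2.86)/0.16 = 1.588/0.16 = 9.926 d.

9.93 d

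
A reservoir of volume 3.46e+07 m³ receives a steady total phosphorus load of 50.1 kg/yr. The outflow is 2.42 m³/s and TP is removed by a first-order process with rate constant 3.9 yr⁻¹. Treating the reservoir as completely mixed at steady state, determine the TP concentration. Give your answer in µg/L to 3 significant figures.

Outflow Q = 2.42 m³/s × 3.156e+07 s/yr = 7.637e+07 m³/yr.
Steady-state CSTR mass balance: W = Q·C + k·V·C, so C = W/(Q + kV).
Q + kV = 7.637e+07 + 3.9·3.46e+07 = 2.113e+08 m³/yr.
C = 50.1/2.113e+08 = 2.371e-07 kg/m³ = 0.0002371 mg/L = 0.2371 µg/L.

0.237 µg/L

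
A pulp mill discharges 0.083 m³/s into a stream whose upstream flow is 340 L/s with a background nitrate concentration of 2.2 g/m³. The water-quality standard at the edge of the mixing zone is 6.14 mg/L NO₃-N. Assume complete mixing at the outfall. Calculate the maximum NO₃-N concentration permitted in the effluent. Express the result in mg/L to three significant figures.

22.3 mg/L

340 L/s = 0.34 m³/s.
Mass balance: 6.14·0.423 = 0.083·Cₑ + 0.34·2.2.
Cₑ = (2.597 − 0.748) / 0.083 = 22.28 mg/L.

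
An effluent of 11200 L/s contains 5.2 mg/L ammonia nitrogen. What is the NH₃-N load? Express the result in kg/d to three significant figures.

5030 kg/d

11200 L/s = 11.2 m³/s.
Mass flux = Q·C = 11.2 m³/s × 5.2 g/m³ = 58.24 g/s.
= 58.24 g/s × 86.4 = 5032 kg/d.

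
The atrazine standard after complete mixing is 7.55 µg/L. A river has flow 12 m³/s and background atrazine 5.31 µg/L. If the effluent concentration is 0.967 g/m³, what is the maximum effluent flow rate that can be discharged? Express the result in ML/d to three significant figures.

2.42 ML/d

5.31 µg/L = 0.00531 mg/L.
7.55 µg/L = 0.00755 mg/L.
Mass balance at complete mixing: C_std·(Q_w + Q_r) = Q_w·C_e + Q_r·C_b.
Rearranging, Q_w = Q_r·(C_std − C_b)/(C_e − C_std) = 12·(0.00755 − 0.00531) / (0.967 − 0.00755) = 0.02802 m³/s.
= 2.421 ML/d.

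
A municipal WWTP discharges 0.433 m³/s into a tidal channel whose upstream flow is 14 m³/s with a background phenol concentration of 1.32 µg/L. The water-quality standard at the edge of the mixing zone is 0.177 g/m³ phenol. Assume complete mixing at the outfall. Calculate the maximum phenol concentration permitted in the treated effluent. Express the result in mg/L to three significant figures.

1.32 µg/L = 0.00132 mg/L.
Mass balance: 0.177·14.43 = 0.433·Cₑ + 14·0.00132.
Cₑ = (2.555 − 0.01848) / 0.433 = 5.857 mg/L.

5.86 mg/L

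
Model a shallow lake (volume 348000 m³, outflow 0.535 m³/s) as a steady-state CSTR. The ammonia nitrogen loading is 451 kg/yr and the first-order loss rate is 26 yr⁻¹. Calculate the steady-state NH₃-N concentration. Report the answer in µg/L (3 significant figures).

17.4 µg/L

Outflow Q = 0.535 m³/s × 3.156e+07 s/yr = 1.688e+07 m³/yr.
Steady-state CSTR mass balance: W = Q·C + k·V·C, so C = W/(Q + kV).
Q + kV = 1.688e+07 + 26·348000 = 2.593e+07 m³/yr.
C = 451/2.593e+07 = 1.739e-05 kg/m³ = 0.01739 mg/L = 17.39 µg/L.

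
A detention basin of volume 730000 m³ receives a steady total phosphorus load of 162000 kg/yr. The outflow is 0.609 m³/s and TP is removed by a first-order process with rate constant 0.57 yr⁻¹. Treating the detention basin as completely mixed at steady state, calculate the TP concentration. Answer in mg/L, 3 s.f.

Outflow Q = 0.609 m³/s × 3.156e+07 s/yr = 1.922e+07 m³/yr.
Steady-state CSTR mass balance: W = Q·C + k·V·C, so C = W/(Q + kV).
Q + kV = 1.922e+07 + 0.57·730000 = 1.963e+07 m³/yr.
C = 162000/1.963e+07 = 0.008251 kg/m³ = 8.251 mg/L.

8.25 mg/L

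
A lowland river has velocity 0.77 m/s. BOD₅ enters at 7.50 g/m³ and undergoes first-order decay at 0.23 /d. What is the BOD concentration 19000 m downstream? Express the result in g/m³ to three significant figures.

7.02 g/m³

Travel time t = 19000 m / 0.77 m/s = 1.9e+04/0.77 = 2.468e+04 s = 0.2856 d.
First-order decay: C = 7.50·exp(−0.23·0.2856) = 7.50·0.9364 = 7.023 g/m³.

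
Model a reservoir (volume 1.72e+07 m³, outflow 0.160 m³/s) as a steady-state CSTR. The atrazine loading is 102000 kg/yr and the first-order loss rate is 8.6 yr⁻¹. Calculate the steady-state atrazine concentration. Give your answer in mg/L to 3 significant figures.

Outflow Q = 0.160 m³/s × 3.156e+07 s/yr = 5.049e+06 m³/yr.
Steady-state CSTR mass balance: W = Q·C + k·V·C, so C = W/(Q + kV).
Q + kV = 5.049e+06 + 8.6·1.72e+07 = 1.53e+08 m³/yr.
C = 102000/1.53e+08 = 0.0006668 kg/m³ = 0.6668 mg/L.

0.667 mg/L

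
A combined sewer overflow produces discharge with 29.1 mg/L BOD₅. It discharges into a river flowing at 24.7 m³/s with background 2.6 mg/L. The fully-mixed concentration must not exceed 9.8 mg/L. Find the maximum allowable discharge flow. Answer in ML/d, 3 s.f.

Mass balance at complete mixing: C_std·(Q_w + Q_r) = Q_w·C_e + Q_r·C_b.
Rearranging, Q_w = Q_r·(C_std − C_b)/(C_e − C_std) = 24.7·(9.8 − 2.6) / (29.1 − 9.8) = 9.215 m³/s.
= 796.1 ML/d.

796 ML/d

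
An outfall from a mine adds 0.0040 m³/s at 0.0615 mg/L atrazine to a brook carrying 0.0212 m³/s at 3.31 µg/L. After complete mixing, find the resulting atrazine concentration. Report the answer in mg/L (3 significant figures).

0.0125 mg/L

3.31 µg/L = 0.00331 mg/L.
Conservation of mass across the mixing zone: C = (0.004·0.0615 + 0.0212·0.00331) / (0.004 + 0.0212) = 0.0003162/0.0252 = 0.01255 mg/L.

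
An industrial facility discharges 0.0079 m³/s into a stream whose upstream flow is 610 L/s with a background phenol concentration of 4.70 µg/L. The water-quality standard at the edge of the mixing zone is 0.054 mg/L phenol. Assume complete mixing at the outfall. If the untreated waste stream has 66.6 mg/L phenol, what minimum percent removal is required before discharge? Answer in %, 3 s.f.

94.2 %

610 L/s = 0.61 m³/s.
4.70 µg/L = 0.0047 mg/L.
Mass balance: 0.054·0.6179 = 0.0079·Cₑ + 0.61·0.0047.
Cₑ = (0.03337 − 0.002867) / 0.0079 = 3.861 mg/L.
Required removal = 1 − 3.861/66.6 = 94.2 %.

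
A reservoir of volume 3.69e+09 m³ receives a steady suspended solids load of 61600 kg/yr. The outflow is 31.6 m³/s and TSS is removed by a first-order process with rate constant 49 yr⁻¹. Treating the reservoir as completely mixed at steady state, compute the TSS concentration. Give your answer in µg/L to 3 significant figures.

0.339 µg/L

Outflow Q = 31.6 m³/s × 3.156e+07 s/yr = 9.972e+08 m³/yr.
Steady-state CSTR mass balance: W = Q·C + k·V·C, so C = W/(Q + kV).
Q + kV = 9.972e+08 + 49·3.69e+09 = 1.818e+11 m³/yr.
C = 61600/1.818e+11 = 3.388e-07 kg/m³ = 0.0003388 mg/L = 0.3388 µg/L.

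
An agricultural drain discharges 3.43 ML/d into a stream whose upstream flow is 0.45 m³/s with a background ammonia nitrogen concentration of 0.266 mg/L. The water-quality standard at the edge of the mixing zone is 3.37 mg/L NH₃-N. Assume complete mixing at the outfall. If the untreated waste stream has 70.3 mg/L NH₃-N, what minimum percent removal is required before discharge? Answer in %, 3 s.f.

3.43 ML/d = 0.0397 m³/s.
Mass balance: 3.37·0.4897 = 0.0397·Cₑ + 0.45·0.266.
Cₑ = (1.65 − 0.1197) / 0.0397 = 38.55 mg/L.
Required removal = 1 − 38.55/70.3 = 45.16 %.

45.2 %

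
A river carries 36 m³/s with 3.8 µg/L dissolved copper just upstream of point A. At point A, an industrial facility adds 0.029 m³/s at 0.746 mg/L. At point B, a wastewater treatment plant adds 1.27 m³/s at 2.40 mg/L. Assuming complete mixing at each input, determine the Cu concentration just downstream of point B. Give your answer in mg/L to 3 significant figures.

3.8 µg/L = 0.0038 mg/L.
After input A: C = (36·0.0038 + 0.029·0.746) / 36.03 = 0.004397 mg/L.
After input B: C = (36.03·0.004397 + 1.27·2.4) / 37.3 = 0.08597 mg/L.

0.0860 mg/L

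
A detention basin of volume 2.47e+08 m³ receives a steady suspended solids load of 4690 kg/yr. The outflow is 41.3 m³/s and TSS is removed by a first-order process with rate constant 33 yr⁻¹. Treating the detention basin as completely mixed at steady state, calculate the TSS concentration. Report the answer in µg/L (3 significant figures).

Outflow Q = 41.3 m³/s × 3.156e+07 s/yr = 1.303e+09 m³/yr.
Steady-state CSTR mass balance: W = Q·C + k·V·C, so C = W/(Q + kV).
Q + kV = 1.303e+09 + 33·2.47e+08 = 9.454e+09 m³/yr.
C = 4690/9.454e+09 = 4.961e-07 kg/m³ = 0.0004961 mg/L = 0.4961 µg/L.

0.496 µg/L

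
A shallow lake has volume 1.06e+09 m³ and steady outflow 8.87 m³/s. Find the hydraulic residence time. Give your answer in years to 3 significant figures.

Q = 8.87 m³/s × 3.156e+07 s/yr = 2.799e+08 m³/yr.
Hydraulic residence time τ = V/Q = 1.06e+09/2.799e+08 = 3.787 yr.

3.79 yr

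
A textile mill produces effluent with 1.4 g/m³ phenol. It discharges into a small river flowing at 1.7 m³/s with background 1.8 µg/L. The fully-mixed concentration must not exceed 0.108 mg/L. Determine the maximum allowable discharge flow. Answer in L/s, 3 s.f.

1.8 µg/L = 0.0018 mg/L.
Mass balance at complete mixing: C_std·(Q_w + Q_r) = Q_w·C_e + Q_r·C_b.
Rearranging, Q_w = Q_r·(C_std − C_b)/(C_e − C_std) = 1.7·(0.108 − 0.0018) / (1.4 − 0.108) = 0.1397 m³/s.
= 139.7 L/s.

140 L/s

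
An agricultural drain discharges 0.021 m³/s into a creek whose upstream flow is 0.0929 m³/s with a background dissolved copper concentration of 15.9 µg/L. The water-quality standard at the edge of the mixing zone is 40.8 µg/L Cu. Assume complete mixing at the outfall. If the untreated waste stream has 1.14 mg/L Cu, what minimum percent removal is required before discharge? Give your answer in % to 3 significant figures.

86.8 %

15.9 µg/L = 0.0159 mg/L.
40.8 µg/L = 0.0408 mg/L.
Mass balance: 0.0408·0.1139 = 0.021·Cₑ + 0.0929·0.0159.
Cₑ = (0.004647 − 0.001477) / 0.021 = 0.151 mg/L.
Required removal = 1 − 0.151/1.14 = 86.76 %.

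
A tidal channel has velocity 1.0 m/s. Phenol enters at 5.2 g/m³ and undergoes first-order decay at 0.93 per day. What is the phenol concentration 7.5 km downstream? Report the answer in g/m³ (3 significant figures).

Travel time t = 7.5 km / 1.0 m/s = 7500/1.0 = 7500 s = 0.08681 d.
First-order decay: C = 5.2·exp(−0.93·0.08681) = 5.2·0.9224 = 4.797 g/m³.

4.80 g/m³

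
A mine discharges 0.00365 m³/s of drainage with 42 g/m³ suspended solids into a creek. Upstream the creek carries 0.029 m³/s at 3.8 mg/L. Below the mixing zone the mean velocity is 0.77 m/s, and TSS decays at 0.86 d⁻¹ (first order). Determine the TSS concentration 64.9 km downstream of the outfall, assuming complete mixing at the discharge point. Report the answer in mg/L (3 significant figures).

3.49 mg/L

After complete mixing, C₀ = (0.00365·42 + 0.029·3.8) / 0.03265 = 8.07 mg/L.
Travel time t = 6.49e+04 m / 0.77 m/s = 8.429e+04 s = 0.9755 d.
C = 8.07·exp(−0.86·0.9755) = 8.07·0.4322 = 3.488 mg/L.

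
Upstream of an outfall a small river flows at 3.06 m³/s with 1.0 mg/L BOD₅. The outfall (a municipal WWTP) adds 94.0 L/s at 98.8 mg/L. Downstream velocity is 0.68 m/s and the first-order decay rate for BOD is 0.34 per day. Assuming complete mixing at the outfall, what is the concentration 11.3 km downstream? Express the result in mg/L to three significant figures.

3.67 mg/L

94.0 L/s = 0.094 m³/s.
After complete mixing, C₀ = (0.094·98.8 + 3.06·1) / 3.154 = 3.915 mg/L.
Travel time t = 1.13e+04 m / 0.68 m/s = 1.662e+04 s = 0.1923 d.
C = 3.915·exp(−0.34·0.1923) = 3.915·0.9367 = 3.667 mg/L.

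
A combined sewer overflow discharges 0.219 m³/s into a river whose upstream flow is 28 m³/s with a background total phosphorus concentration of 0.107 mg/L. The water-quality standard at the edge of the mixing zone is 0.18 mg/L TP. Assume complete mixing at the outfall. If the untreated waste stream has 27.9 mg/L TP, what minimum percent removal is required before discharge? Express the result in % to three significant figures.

Mass balance: 0.18·28.22 = 0.219·Cₑ + 28·0.107.
Cₑ = (5.079 − 2.996) / 0.219 = 9.513 mg/L.
Required removal = 1 − 9.513/27.9 = 65.9 %.

65.9 %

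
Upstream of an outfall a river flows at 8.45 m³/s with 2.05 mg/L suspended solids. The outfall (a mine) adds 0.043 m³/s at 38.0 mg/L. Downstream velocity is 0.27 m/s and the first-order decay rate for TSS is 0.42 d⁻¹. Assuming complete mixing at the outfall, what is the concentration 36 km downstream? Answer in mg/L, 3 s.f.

After complete mixing, C₀ = (0.043·38 + 8.45·2.05) / 8.493 = 2.232 mg/L.
Travel time t = 3.6e+04 m / 0.27 m/s = 1.333e+05 s = 1.543 d.
C = 2.232·exp(−0.42·1.543) = 2.232·0.523 = 1.167 mg/L.

1.17 mg/L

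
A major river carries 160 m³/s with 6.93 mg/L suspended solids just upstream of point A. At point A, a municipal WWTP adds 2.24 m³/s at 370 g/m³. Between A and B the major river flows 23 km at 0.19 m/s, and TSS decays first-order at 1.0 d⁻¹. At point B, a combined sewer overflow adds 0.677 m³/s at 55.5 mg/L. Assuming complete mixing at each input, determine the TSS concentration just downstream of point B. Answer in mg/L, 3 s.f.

After input A: C = (160·6.93 + 2.24·370) / 162.2 = 11.94 mg/L.
Over the 23 km reach to input B (t = 1.211e+05 s = 1.401 d), decay gives C = 11.94·exp(−1.0·1.401) = 2.942 mg/L.
After input B: C = (162.2·2.942 + 0.677·55.5) / 162.9 = 3.16 mg/L.

3.16 mg/L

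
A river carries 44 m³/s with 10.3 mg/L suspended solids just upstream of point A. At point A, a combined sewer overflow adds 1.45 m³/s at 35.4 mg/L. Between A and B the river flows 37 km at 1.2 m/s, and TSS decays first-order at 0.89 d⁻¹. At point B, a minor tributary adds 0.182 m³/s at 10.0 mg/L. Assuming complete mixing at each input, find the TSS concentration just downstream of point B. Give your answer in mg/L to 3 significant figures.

After input A: C = (44·10.3 + 1.45·35.4) / 45.45 = 11.1 mg/L.
Over the 37 km reach to input B (t = 3.083e+04 s = 0.3569 d), decay gives C = 11.1·exp(−0.89·0.3569) = 8.08 mg/L.
After input B: C = (45.45·8.08 + 0.182·10) / 45.63 = 8.088 mg/L.

8.09 mg/L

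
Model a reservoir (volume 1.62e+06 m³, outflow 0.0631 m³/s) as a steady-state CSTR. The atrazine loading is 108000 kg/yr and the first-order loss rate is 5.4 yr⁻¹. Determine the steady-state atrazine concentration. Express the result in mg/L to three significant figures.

Outflow Q = 0.0631 m³/s × 3.156e+07 s/yr = 1.991e+06 m³/yr.
Steady-state CSTR mass balance: W = Q·C + k·V·C, so C = W/(Q + kV).
Q + kV = 1.991e+06 + 5.4·1.62e+06 = 1.074e+07 m³/yr.
C = 108000/1.074e+07 = 0.01006 kg/m³ = 10.06 mg/L.

10.1 mg/L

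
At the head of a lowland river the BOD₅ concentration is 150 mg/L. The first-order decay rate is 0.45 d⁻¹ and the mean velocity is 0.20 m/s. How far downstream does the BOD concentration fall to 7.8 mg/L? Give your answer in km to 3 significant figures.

From C = C₀·e^(−kt), t = ln(C₀/C)/k = ln(150/7.8)/0.45 = 2.957/0.45 = 6.57 d.
Distance = v·t = 0.20 m/s × 5.677e+05 s = 1.135e+05 m = 113.5 km.

114 km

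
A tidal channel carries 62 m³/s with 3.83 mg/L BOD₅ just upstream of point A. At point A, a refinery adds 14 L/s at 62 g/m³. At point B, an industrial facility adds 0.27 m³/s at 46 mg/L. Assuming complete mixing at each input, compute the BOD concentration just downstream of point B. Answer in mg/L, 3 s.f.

4.03 mg/L

14 L/s = 0.014 m³/s.
After input A: C = (62·3.83 + 0.014·62) / 62.01 = 3.843 mg/L.
After input B: C = (62.01·3.843 + 0.27·46) / 62.28 = 4.026 mg/L.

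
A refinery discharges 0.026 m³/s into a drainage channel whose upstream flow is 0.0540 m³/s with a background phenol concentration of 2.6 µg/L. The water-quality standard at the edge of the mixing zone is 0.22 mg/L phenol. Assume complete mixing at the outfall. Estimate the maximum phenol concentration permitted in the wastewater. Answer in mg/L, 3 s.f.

2.6 µg/L = 0.0026 mg/L.
Mass balance: 0.22·0.08 = 0.026·Cₑ + 0.054·0.0026.
Cₑ = (0.0176 − 0.0001404) / 0.026 = 0.6715 mg/L.

0.672 mg/L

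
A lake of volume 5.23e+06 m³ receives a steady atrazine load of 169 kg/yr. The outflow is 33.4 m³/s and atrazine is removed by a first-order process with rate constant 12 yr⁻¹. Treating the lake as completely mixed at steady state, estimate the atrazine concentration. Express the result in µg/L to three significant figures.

Outflow Q = 33.4 m³/s × 3.156e+07 s/yr = 1.054e+09 m³/yr.
Steady-state CSTR mass balance: W = Q·C + k·V·C, so C = W/(Q + kV).
Q + kV = 1.054e+09 + 12·5.23e+06 = 1.117e+09 m³/yr.
C = 169/1.117e+09 = 1.513e-07 kg/m³ = 0.0001513 mg/L = 0.1513 µg/L.

0.151 µg/L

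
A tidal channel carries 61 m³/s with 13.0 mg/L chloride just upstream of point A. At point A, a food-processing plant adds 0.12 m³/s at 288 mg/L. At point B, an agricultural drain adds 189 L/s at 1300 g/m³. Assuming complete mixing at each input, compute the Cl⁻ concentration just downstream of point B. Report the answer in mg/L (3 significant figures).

17.5 mg/L

After input A: C = (61·13 + 0.12·288) / 61.12 = 13.54 mg/L.
189 L/s = 0.189 m³/s.
After input B: C = (61.12·13.54 + 0.189·1300) / 61.31 = 17.51 mg/L.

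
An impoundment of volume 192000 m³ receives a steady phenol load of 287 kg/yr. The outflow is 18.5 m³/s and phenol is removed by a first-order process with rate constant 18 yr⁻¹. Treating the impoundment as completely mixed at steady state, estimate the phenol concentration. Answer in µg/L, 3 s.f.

Outflow Q = 18.5 m³/s × 3.156e+07 s/yr = 5.838e+08 m³/yr.
Steady-state CSTR mass balance: W = Q·C + k·V·C, so C = W/(Q + kV).
Q + kV = 5.838e+08 + 18·192000 = 5.873e+08 m³/yr.
C = 287/5.873e+08 = 4.887e-07 kg/m³ = 0.0004887 mg/L = 0.4887 µg/L.

0.489 µg/L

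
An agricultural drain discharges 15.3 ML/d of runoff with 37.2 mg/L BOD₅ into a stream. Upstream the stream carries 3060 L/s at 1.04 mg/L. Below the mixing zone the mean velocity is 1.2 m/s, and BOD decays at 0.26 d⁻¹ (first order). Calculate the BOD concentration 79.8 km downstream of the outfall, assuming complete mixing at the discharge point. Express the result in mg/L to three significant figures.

2.47 mg/L

15.3 ML/d = 0.1771 m³/s.
3060 L/s = 3.06 m³/s.
After complete mixing, C₀ = (0.1771·37.2 + 3.06·1.04) / 3.237 = 3.018 mg/L.
Travel time t = 7.98e+04 m / 1.2 m/s = 6.65e+04 s = 0.7697 d.
C = 3.018·exp(−0.26·0.7697) = 3.018·0.8186 = 2.471 mg/L.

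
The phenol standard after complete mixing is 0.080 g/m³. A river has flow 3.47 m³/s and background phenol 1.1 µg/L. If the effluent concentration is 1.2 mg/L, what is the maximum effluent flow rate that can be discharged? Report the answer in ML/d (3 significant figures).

21.1 ML/d

1.1 µg/L = 0.0011 mg/L.
Mass balance at complete mixing: C_std·(Q_w + Q_r) = Q_w·C_e + Q_r·C_b.
Rearranging, Q_w = Q_r·(C_std − C_b)/(C_e − C_std) = 3.47·(0.08 − 0.0011) / (1.2 − 0.08) = 0.2444 m³/s.
= 21.12 ML/d.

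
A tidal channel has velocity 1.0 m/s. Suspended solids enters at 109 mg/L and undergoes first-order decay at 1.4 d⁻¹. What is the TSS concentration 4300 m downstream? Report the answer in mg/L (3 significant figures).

Travel time t = 4300 m / 1.0 m/s = 4300/1.0 = 4300 s = 0.04977 d.
First-order decay: C = 109·exp(−1.4·0.04977) = 109·0.9327 = 101.7 mg/L.

102 mg/L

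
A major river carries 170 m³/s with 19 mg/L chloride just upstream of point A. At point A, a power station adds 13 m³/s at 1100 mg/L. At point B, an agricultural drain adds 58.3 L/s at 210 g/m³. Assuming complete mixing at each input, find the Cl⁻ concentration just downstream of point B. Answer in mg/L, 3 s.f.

95.8 mg/L

After input A: C = (170·19 + 13·1100) / 183 = 95.79 mg/L.
58.3 L/s = 0.0583 m³/s.
After input B: C = (183·95.79 + 0.0583·210) / 183.1 = 95.83 mg/L.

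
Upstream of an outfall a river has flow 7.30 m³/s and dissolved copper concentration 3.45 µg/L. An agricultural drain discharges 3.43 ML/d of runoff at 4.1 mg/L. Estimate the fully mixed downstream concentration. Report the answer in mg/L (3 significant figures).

3.43 ML/d = 0.0397 m³/s.
3.45 µg/L = 0.00345 mg/L.
Conservation of mass across the mixing zone: C = (0.0397·4.1 + 7.3·0.00345) / (0.0397 + 7.3) = 0.188/7.34 = 0.02561 mg/L.

0.0256 mg/L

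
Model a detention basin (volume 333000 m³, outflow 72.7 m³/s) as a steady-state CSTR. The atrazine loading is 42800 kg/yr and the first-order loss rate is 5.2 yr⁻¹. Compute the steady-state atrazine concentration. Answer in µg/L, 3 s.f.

Outflow Q = 72.7 m³/s × 3.156e+07 s/yr = 2.294e+09 m³/yr.
Steady-state CSTR mass balance: W = Q·C + k·V·C, so C = W/(Q + kV).
Q + kV = 2.294e+09 + 5.2·333000 = 2.296e+09 m³/yr.
C = 42800/2.296e+09 = 1.864e-05 kg/m³ = 0.01864 mg/L = 18.64 µg/L.

18.6 µg/L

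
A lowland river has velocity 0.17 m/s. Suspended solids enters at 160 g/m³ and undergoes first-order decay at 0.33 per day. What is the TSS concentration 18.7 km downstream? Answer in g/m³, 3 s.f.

Travel time t = 18.7 km / 0.17 m/s = 1.87e+04/0.17 = 1.1e+05 s = 1.273 d.
First-order decay: C = 160·exp(−0.33·1.273) = 160·0.657 = 105.1 g/m³.

105 g/m³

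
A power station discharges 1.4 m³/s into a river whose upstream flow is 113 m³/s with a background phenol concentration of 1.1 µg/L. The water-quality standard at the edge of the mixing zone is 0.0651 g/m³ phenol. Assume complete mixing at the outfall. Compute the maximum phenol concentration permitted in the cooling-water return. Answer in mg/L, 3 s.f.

5.23 mg/L

1.1 µg/L = 0.0011 mg/L.
Mass balance: 0.0651·114.4 = 1.4·Cₑ + 113·0.0011.
Cₑ = (7.447 − 0.1243) / 1.4 = 5.231 mg/L.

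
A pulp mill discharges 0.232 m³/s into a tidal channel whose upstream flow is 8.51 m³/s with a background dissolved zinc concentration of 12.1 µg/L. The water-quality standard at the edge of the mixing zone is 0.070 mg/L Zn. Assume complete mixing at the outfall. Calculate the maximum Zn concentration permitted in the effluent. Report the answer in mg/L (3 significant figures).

2.19 mg/L

12.1 µg/L = 0.0121 mg/L.
Mass balance: 0.07·8.742 = 0.232·Cₑ + 8.51·0.0121.
Cₑ = (0.6119 − 0.103) / 0.232 = 2.194 mg/L.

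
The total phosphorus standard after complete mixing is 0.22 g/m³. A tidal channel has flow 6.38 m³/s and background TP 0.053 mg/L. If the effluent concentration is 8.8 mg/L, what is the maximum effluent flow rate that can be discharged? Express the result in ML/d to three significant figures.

10.7 ML/d

Mass balance at complete mixing: C_std·(Q_w + Q_r) = Q_w·C_e + Q_r·C_b.
Rearranging, Q_w = Q_r·(C_std − C_b)/(C_e − C_std) = 6.38·(0.22 − 0.053) / (8.8 − 0.22) = 0.1242 m³/s.
= 10.73 ML/d.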